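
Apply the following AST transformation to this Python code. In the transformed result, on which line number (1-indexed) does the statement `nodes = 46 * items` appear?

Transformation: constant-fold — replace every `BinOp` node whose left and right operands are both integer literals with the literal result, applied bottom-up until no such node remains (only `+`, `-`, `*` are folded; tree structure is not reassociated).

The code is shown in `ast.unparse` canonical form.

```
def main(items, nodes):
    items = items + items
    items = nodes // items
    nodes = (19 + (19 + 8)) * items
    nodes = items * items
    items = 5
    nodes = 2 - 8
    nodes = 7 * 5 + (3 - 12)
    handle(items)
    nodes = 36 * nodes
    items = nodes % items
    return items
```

Transformed code:
def main(items, nodes):
    items = items + items
    items = nodes // items
    nodes = 46 * items
    nodes = items * items
    items = 5
    nodes = -6
    nodes = 26
    handle(items)
    nodes = 36 * nodes
    items = nodes % items
    return items

4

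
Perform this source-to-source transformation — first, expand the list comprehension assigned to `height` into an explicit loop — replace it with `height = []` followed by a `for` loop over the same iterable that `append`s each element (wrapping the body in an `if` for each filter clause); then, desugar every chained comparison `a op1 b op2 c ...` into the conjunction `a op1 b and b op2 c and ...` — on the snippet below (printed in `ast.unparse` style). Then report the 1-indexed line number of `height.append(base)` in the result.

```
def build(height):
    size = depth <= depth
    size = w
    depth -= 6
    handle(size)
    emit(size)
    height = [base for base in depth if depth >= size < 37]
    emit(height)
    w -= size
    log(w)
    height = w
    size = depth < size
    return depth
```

Transformed code:
def build(height):
    size = depth <= depth
    size = w
    depth -= 6
    handle(size)
    emit(size)
    height = []
    for base in depth:
        if depth >= size and size < 37:
            height.append(base)
    emit(height)
    w -= size
    log(w)
    height = w
    size = depth < size
    return depth

10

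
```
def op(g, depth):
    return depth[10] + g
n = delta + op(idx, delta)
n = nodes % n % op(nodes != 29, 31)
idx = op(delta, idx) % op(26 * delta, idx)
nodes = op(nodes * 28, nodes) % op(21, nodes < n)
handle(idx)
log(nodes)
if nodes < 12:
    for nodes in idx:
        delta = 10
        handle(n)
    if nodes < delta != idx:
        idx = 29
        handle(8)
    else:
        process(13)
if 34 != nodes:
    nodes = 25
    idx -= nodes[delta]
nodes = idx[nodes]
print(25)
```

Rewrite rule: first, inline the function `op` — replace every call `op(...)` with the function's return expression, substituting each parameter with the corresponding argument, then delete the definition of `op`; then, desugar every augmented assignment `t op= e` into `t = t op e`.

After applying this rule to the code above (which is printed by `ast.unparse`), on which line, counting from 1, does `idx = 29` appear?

Transformed code:
n = delta + (delta[10] + idx)
n = nodes % n % (31[10] + (nodes != 29))
idx = (idx[10] + delta) % (idx[10] + 26 * delta)
nodes = (nodes[10] + nodes * 28) % ((nodes < n)[10] + 21)
handle(idx)
log(nodes)
if nodes < 12:
    for nodes in idx:
        delta = 10
        handle(n)
    if nodes < delta != idx:
        idx = 29
        handle(8)
    else:
        process(13)
if 34 != nodes:
    nodes = 25
    idx = idx - nodes[delta]
nodes = idx[nodes]
print(25)

12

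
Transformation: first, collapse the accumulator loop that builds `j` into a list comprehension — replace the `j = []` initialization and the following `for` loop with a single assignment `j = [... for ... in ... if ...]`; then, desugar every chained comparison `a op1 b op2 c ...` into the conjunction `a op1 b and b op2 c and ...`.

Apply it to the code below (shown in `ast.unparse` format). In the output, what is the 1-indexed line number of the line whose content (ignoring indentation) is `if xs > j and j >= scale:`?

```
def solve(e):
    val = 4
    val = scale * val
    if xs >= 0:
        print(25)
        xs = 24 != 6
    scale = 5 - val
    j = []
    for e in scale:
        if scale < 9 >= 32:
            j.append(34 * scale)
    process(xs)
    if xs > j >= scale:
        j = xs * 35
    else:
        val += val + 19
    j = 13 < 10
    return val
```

10

Transformed code:
def solve(e):
    val = 4
    val = scale * val
    if xs >= 0:
        print(25)
        xs = 24 != 6
    scale = 5 - val
    j = [34 * scale for e in scale if scale < 9 and 9 >= 32]
    process(xs)
    if xs > j and j >= scale:
        j = xs * 35
    else:
        val += val + 19
    j = 13 < 10
    return val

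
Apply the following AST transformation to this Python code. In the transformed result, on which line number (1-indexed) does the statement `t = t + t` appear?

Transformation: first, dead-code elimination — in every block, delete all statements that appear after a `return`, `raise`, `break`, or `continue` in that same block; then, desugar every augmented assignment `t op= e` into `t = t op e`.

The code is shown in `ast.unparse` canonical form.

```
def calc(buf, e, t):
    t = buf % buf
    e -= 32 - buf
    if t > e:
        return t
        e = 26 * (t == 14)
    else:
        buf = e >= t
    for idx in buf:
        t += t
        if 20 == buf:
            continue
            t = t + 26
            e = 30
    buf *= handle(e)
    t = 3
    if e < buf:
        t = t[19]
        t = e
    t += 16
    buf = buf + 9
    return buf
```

Transformed code:
def calc(buf, e, t):
    t = buf % buf
    e = e - (32 - buf)
    if t > e:
        return t
    else:
        buf = e >= t
    for idx in buf:
        t = t + t
        if 20 == buf:
            continue
    buf = buf * handle(e)
    t = 3
    if e < buf:
        t = t[19]
        t = e
    t = t + 16
    buf = buf + 9
    return buf

9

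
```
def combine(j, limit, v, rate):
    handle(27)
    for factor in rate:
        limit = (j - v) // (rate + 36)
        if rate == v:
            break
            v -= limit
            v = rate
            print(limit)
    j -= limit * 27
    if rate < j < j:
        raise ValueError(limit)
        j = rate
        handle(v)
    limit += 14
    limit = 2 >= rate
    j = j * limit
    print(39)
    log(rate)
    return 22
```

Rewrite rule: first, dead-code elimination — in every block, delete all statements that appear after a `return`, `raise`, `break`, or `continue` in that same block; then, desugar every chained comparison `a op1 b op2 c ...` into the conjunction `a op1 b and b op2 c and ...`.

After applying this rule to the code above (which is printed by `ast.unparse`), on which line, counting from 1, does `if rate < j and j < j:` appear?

Transformed code:
def combine(j, limit, v, rate):
    handle(27)
    for factor in rate:
        limit = (j - v) // (rate + 36)
        if rate == v:
            break
    j -= limit * 27
    if rate < j and j < j:
        raise ValueError(limit)
    limit += 14
    limit = 2 >= rate
    j = j * limit
    print(39)
    log(rate)
    return 22

8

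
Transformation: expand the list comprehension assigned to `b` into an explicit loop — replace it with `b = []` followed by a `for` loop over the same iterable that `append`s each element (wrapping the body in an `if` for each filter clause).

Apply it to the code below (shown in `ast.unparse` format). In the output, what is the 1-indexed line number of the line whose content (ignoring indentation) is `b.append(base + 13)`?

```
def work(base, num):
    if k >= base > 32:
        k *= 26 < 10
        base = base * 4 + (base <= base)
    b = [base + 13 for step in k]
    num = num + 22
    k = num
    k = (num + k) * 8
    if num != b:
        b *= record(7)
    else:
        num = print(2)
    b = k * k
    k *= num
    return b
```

7

Transformed code:
def work(base, num):
    if k >= base > 32:
        k *= 26 < 10
        base = base * 4 + (base <= base)
    b = []
    for step in k:
        b.append(base + 13)
    num = num + 22
    k = num
    k = (num + k) * 8
    if num != b:
        b *= record(7)
    else:
        num = print(2)
    b = k * k
    k *= num
    return b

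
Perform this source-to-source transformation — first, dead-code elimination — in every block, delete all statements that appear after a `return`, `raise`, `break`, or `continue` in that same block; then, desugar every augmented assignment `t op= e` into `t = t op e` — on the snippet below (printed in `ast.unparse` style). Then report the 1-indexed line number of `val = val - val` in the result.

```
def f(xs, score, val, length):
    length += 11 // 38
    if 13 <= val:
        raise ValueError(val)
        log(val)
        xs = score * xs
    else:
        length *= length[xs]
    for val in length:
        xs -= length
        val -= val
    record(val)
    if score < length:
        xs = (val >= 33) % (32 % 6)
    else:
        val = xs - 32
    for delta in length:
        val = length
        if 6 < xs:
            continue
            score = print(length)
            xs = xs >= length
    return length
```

9

Transformed code:
def f(xs, score, val, length):
    length = length + 11 // 38
    if 13 <= val:
        raise ValueError(val)
    else:
        length = length * length[xs]
    for val in length:
        xs = xs - length
        val = val - val
    record(val)
    if score < length:
        xs = (val >= 33) % (32 % 6)
    else:
        val = xs - 32
    for delta in length:
        val = length
        if 6 < xs:
            continue
    return length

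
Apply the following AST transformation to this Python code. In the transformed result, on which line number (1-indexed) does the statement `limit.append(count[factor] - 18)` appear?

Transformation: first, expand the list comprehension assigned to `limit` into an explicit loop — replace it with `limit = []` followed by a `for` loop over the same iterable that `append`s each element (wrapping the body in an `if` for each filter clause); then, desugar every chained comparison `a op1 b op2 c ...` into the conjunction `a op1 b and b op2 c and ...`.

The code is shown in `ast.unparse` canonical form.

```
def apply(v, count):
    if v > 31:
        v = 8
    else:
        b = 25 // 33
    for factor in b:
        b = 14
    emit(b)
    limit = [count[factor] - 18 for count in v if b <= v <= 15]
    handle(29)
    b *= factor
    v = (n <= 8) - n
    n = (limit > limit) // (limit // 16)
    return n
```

12

Transformed code:
def apply(v, count):
    if v > 31:
        v = 8
    else:
        b = 25 // 33
    for factor in b:
        b = 14
    emit(b)
    limit = []
    for count in v:
        if b <= v and v <= 15:
            limit.append(count[factor] - 18)
    handle(29)
    b *= factor
    v = (n <= 8) - n
    n = (limit > limit) // (limit // 16)
    return n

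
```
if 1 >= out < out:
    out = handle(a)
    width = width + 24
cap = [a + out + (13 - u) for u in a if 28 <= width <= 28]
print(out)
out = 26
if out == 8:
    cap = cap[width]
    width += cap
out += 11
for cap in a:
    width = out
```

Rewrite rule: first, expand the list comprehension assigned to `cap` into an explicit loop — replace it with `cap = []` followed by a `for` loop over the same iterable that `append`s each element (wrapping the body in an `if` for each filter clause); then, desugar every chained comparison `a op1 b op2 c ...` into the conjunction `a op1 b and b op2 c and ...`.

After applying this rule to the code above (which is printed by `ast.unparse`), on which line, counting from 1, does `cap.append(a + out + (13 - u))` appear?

Transformed code:
if 1 >= out and out < out:
    out = handle(a)
    width = width + 24
cap = []
for u in a:
    if 28 <= width and width <= 28:
        cap.append(a + out + (13 - u))
print(out)
out = 26
if out == 8:
    cap = cap[width]
    width += cap
out += 11
for cap in a:
    width = out

7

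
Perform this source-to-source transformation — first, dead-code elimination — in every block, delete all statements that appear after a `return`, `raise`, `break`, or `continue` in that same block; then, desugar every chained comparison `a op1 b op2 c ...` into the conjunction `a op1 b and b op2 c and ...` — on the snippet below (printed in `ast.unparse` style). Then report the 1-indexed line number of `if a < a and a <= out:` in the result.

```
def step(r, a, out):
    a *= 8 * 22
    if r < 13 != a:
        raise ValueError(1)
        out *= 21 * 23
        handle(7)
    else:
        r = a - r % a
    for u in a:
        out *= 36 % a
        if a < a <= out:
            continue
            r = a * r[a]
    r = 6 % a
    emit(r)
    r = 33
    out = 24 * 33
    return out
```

9

Transformed code:
def step(r, a, out):
    a *= 8 * 22
    if r < 13 and 13 != a:
        raise ValueError(1)
    else:
        r = a - r % a
    for u in a:
        out *= 36 % a
        if a < a and a <= out:
            continue
    r = 6 % a
    emit(r)
    r = 33
    out = 24 * 33
    return out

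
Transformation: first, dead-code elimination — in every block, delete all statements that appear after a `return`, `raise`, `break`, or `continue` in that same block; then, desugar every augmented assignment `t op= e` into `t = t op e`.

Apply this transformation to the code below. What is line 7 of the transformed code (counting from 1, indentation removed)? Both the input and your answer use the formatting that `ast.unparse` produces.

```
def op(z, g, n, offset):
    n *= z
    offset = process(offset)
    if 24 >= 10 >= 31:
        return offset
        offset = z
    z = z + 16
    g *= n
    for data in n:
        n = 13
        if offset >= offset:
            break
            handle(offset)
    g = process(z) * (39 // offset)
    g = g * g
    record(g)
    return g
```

Transformed code:
def op(z, g, n, offset):
    n = n * z
    offset = process(offset)
    if 24 >= 10 >= 31:
        return offset
    z = z + 16
    g = g * n
    for data in n:
        n = 13
        if offset >= offset:
            break
    g = process(z) * (39 // offset)
    g = g * g
    record(g)
    return g

g = g * n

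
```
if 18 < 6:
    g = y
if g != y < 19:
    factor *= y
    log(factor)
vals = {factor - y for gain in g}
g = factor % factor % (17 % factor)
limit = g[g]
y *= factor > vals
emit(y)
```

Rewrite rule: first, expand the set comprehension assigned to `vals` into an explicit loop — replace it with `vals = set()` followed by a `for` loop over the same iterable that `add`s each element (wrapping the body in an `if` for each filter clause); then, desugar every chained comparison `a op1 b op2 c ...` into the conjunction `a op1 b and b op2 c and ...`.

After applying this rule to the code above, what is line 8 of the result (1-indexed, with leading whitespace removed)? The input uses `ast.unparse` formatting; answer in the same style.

Transformed code:
if 18 < 6:
    g = y
if g != y and y < 19:
    factor *= y
    log(factor)
vals = set()
for gain in g:
    vals.add(factor - y)
g = factor % factor % (17 % factor)
limit = g[g]
y *= factor > vals
emit(y)

vals.add(factor - y)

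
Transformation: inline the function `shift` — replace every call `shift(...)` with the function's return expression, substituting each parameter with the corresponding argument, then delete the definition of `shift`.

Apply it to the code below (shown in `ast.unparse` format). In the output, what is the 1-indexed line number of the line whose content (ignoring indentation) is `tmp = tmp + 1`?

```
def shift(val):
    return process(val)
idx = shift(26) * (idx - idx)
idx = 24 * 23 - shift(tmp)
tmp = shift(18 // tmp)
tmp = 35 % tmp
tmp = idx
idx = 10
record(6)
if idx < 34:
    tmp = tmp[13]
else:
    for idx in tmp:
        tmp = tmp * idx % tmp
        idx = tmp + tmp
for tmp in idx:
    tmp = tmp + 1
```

15

Transformed code:
idx = process(26) * (idx - idx)
idx = 24 * 23 - process(tmp)
tmp = process(18 // tmp)
tmp = 35 % tmp
tmp = idx
idx = 10
record(6)
if idx < 34:
    tmp = tmp[13]
else:
    for idx in tmp:
        tmp = tmp * idx % tmp
        idx = tmp + tmp
for tmp in idx:
    tmp = tmp + 1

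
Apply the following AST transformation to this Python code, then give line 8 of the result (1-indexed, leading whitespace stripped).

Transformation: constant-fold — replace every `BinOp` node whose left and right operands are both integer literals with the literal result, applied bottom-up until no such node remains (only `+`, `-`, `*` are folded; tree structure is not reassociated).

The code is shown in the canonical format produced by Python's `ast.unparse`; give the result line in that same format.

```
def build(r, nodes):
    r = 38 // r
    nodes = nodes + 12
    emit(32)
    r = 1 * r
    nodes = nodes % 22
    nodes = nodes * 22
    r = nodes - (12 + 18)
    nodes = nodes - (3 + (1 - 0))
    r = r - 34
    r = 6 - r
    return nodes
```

Transformed code:
def build(r, nodes):
    r = 38 // r
    nodes = nodes + 12
    emit(32)
    r = 1 * r
    nodes = nodes % 22
    nodes = nodes * 22
    r = nodes - 30
    nodes = nodes - 4
    r = r - 34
    r = 6 - r
    return nodes

r = nodes - 30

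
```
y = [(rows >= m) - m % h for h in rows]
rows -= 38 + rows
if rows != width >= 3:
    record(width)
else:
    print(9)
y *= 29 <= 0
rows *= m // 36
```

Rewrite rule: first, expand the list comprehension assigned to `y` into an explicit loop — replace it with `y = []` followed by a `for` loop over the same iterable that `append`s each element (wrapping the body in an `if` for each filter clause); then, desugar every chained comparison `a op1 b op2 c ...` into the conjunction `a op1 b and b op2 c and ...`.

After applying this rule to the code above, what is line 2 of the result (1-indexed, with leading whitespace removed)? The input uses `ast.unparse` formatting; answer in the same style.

Transformed code:
y = []
for h in rows:
    y.append((rows >= m) - m % h)
rows -= 38 + rows
if rows != width and width >= 3:
    record(width)
else:
    print(9)
y *= 29 <= 0
rows *= m // 36

for h in rows:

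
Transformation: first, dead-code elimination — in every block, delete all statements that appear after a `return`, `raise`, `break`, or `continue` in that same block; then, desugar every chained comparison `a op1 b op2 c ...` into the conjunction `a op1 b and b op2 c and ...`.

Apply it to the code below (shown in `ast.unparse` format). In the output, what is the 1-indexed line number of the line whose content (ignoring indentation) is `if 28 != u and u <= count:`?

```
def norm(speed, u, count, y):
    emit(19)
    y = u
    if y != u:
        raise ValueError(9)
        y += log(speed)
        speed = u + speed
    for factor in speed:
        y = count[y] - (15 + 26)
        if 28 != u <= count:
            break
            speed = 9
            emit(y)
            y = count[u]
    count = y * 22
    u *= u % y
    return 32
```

8

Transformed code:
def norm(speed, u, count, y):
    emit(19)
    y = u
    if y != u:
        raise ValueError(9)
    for factor in speed:
        y = count[y] - (15 + 26)
        if 28 != u and u <= count:
            break
    count = y * 22
    u *= u % y
    return 32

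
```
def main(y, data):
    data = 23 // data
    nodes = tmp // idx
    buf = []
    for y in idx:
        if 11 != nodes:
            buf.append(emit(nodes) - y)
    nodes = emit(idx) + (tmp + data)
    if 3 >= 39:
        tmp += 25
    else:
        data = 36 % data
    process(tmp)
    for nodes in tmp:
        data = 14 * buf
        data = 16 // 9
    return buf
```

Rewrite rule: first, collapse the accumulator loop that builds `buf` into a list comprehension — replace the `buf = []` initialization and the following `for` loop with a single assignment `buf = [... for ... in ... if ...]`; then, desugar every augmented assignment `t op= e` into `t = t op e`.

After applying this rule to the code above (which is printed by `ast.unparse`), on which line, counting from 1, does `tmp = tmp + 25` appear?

Transformed code:
def main(y, data):
    data = 23 // data
    nodes = tmp // idx
    buf = [emit(nodes) - y for y in idx if 11 != nodes]
    nodes = emit(idx) + (tmp + data)
    if 3 >= 39:
        tmp = tmp + 25
    else:
        data = 36 % data
    process(tmp)
    for nodes in tmp:
        data = 14 * buf
        data = 16 // 9
    return buf

7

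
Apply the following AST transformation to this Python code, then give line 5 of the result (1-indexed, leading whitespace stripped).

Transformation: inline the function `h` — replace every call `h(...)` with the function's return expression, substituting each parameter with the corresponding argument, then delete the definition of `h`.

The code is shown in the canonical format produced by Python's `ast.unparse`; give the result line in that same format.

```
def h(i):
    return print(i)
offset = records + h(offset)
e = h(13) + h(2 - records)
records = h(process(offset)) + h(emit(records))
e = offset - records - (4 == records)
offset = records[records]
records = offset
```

offset = records[records]

Transformed code:
offset = records + print(offset)
e = print(13) + print(2 - records)
records = print(process(offset)) + print(emit(records))
e = offset - records - (4 == records)
offset = records[records]
records = offset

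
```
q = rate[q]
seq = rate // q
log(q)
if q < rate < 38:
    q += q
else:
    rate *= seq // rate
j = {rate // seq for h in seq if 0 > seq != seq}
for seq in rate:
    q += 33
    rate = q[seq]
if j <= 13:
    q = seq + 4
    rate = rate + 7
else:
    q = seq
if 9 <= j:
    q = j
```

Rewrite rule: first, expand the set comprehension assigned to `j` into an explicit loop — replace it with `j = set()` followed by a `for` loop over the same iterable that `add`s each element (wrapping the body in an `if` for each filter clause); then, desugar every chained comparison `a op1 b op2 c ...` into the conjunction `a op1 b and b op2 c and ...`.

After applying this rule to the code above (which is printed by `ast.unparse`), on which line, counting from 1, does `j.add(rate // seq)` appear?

Transformed code:
q = rate[q]
seq = rate // q
log(q)
if q < rate and rate < 38:
    q += q
else:
    rate *= seq // rate
j = set()
for h in seq:
    if 0 > seq and seq != seq:
        j.add(rate // seq)
for seq in rate:
    q += 33
    rate = q[seq]
if j <= 13:
    q = seq + 4
    rate = rate + 7
else:
    q = seq
if 9 <= j:
    q = j

11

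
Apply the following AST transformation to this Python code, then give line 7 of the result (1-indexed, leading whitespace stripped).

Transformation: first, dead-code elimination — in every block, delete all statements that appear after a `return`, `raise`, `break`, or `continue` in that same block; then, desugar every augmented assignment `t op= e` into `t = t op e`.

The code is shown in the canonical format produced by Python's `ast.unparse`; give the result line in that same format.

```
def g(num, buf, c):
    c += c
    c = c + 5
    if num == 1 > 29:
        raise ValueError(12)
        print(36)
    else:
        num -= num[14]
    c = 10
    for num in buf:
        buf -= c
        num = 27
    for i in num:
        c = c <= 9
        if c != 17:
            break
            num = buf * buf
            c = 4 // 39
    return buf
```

Transformed code:
def g(num, buf, c):
    c = c + c
    c = c + 5
    if num == 1 > 29:
        raise ValueError(12)
    else:
        num = num - num[14]
    c = 10
    for num in buf:
        buf = buf - c
        num = 27
    for i in num:
        c = c <= 9
        if c != 17:
            break
    return buf

num = num - num[14]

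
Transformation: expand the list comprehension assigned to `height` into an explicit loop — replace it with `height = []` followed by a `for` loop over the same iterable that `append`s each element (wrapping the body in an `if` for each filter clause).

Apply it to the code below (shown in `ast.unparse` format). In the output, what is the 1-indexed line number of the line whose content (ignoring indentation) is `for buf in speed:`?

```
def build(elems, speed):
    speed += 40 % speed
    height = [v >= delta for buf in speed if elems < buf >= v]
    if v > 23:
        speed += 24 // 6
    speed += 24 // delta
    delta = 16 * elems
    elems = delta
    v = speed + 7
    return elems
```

4

Transformed code:
def build(elems, speed):
    speed += 40 % speed
    height = []
    for buf in speed:
        if elems < buf >= v:
            height.append(v >= delta)
    if v > 23:
        speed += 24 // 6
    speed += 24 // delta
    delta = 16 * elems
    elems = delta
    v = speed + 7
    return elems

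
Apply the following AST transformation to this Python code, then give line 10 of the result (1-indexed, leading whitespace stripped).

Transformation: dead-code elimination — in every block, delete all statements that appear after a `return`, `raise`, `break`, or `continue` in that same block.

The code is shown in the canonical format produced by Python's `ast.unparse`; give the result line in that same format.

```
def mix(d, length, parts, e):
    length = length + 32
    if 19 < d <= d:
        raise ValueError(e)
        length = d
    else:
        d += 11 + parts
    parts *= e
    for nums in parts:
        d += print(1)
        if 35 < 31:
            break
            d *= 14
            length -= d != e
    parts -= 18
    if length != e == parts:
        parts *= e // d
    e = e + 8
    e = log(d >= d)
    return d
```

if 35 < 31:

Transformed code:
def mix(d, length, parts, e):
    length = length + 32
    if 19 < d <= d:
        raise ValueError(e)
    else:
        d += 11 + parts
    parts *= e
    for nums in parts:
        d += print(1)
        if 35 < 31:
            break
    parts -= 18
    if length != e == parts:
        parts *= e // d
    e = e + 8
    e = log(d >= d)
    return d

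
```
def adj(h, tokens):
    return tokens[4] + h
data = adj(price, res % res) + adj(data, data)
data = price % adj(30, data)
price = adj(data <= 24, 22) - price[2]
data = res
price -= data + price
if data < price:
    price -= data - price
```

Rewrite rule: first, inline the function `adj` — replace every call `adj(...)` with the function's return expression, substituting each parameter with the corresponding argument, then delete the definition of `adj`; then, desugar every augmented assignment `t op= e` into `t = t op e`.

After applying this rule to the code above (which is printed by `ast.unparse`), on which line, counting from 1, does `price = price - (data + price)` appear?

5

Transformed code:
data = (res % res)[4] + price + (data[4] + data)
data = price % (data[4] + 30)
price = 22[4] + (data <= 24) - price[2]
data = res
price = price - (data + price)
if data < price:
    price = price - (data - price)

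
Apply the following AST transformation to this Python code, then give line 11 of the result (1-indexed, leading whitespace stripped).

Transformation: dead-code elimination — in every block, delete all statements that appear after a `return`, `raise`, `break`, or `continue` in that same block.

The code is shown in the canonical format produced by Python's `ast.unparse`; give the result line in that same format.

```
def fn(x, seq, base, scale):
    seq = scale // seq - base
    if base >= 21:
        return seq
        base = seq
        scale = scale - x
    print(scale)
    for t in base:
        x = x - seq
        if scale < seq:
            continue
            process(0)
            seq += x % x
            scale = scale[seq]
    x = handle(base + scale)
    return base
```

return base

Transformed code:
def fn(x, seq, base, scale):
    seq = scale // seq - base
    if base >= 21:
        return seq
    print(scale)
    for t in base:
        x = x - seq
        if scale < seq:
            continue
    x = handle(base + scale)
    return base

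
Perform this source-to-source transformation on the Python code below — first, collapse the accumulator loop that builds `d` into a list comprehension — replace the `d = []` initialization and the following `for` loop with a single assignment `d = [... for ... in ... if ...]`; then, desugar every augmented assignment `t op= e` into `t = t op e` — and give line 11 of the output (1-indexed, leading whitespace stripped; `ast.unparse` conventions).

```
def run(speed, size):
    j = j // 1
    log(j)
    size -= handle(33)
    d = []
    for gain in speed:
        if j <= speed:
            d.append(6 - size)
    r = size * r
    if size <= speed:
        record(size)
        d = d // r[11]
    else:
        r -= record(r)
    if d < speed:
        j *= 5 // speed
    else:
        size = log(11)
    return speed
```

Transformed code:
def run(speed, size):
    j = j // 1
    log(j)
    size = size - handle(33)
    d = [6 - size for gain in speed if j <= speed]
    r = size * r
    if size <= speed:
        record(size)
        d = d // r[11]
    else:
        r = r - record(r)
    if d < speed:
        j = j * (5 // speed)
    else:
        size = log(11)
    return speed

r = r - record(r)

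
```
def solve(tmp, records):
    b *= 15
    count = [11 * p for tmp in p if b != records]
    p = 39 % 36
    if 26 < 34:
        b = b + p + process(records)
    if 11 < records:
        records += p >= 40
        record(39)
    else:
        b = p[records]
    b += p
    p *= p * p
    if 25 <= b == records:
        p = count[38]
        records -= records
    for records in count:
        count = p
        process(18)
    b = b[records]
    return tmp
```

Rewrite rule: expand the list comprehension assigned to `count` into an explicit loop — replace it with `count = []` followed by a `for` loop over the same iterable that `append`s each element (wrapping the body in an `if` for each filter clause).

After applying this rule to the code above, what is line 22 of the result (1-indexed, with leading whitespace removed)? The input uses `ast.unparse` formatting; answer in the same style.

process(18)

Transformed code:
def solve(tmp, records):
    b *= 15
    count = []
    for tmp in p:
        if b != records:
            count.append(11 * p)
    p = 39 % 36
    if 26 < 34:
        b = b + p + process(records)
    if 11 < records:
        records += p >= 40
        record(39)
    else:
        b = p[records]
    b += p
    p *= p * p
    if 25 <= b == records:
        p = count[38]
        records -= records
    for records in count:
        count = p
        process(18)
    b = b[records]
    return tmp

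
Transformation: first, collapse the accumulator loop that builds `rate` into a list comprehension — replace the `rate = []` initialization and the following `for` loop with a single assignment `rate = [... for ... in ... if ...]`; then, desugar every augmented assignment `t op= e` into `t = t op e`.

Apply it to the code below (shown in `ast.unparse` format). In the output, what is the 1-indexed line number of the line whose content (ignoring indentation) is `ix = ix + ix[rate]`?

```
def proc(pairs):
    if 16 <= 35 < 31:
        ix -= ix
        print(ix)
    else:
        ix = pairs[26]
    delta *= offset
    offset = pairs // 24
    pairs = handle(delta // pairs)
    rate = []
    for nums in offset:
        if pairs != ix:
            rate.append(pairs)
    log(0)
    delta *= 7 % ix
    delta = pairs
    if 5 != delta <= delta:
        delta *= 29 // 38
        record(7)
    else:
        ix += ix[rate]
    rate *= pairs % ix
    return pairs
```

Transformed code:
def proc(pairs):
    if 16 <= 35 < 31:
        ix = ix - ix
        print(ix)
    else:
        ix = pairs[26]
    delta = delta * offset
    offset = pairs // 24
    pairs = handle(delta // pairs)
    rate = [pairs for nums in offset if pairs != ix]
    log(0)
    delta = delta * (7 % ix)
    delta = pairs
    if 5 != delta <= delta:
        delta = delta * (29 // 38)
        record(7)
    else:
        ix = ix + ix[rate]
    rate = rate * (pairs % ix)
    return pairs

18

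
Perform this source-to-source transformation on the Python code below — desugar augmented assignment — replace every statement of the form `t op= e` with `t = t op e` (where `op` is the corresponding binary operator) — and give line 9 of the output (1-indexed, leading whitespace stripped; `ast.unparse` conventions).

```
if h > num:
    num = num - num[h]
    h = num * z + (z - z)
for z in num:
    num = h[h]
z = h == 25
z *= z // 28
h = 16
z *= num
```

z = z * num

Transformed code:
if h > num:
    num = num - num[h]
    h = num * z + (z - z)
for z in num:
    num = h[h]
z = h == 25
z = z * (z // 28)
h = 16
z = z * num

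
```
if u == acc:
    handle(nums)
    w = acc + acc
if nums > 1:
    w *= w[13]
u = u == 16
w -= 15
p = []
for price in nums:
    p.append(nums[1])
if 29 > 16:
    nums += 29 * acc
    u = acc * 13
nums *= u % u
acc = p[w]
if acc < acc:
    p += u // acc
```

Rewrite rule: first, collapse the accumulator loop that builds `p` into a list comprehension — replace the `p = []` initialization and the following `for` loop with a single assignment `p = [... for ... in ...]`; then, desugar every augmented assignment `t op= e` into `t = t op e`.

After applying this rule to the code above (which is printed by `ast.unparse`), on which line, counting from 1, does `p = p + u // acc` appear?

15

Transformed code:
if u == acc:
    handle(nums)
    w = acc + acc
if nums > 1:
    w = w * w[13]
u = u == 16
w = w - 15
p = [nums[1] for price in nums]
if 29 > 16:
    nums = nums + 29 * acc
    u = acc * 13
nums = nums * (u % u)
acc = p[w]
if acc < acc:
    p = p + u // acc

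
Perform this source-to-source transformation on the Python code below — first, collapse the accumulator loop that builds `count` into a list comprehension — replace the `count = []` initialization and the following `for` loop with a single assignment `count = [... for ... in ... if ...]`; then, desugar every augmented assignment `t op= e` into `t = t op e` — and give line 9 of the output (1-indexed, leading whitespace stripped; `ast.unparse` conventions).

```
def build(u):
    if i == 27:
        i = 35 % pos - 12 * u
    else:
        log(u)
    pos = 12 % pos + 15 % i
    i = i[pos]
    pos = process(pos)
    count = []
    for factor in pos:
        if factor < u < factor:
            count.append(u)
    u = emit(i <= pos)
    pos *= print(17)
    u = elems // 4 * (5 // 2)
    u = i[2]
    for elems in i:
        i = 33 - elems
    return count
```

Transformed code:
def build(u):
    if i == 27:
        i = 35 % pos - 12 * u
    else:
        log(u)
    pos = 12 % pos + 15 % i
    i = i[pos]
    pos = process(pos)
    count = [u for factor in pos if factor < u < factor]
    u = emit(i <= pos)
    pos = pos * print(17)
    u = elems // 4 * (5 // 2)
    u = i[2]
    for elems in i:
        i = 33 - elems
    return count

count = [u for factor in pos if factor < u < factor]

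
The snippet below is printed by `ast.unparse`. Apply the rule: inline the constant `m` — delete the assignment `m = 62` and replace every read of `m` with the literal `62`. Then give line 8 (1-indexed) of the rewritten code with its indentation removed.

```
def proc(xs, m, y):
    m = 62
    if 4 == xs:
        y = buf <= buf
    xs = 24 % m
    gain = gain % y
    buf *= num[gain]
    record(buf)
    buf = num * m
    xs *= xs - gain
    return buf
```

Transformed code:
def proc(xs, m, y):
    if 4 == xs:
        y = buf <= buf
    xs = 24 % 62
    gain = gain % y
    buf *= num[gain]
    record(buf)
    buf = num * 62
    xs *= xs - gain
    return buf

buf = num * 62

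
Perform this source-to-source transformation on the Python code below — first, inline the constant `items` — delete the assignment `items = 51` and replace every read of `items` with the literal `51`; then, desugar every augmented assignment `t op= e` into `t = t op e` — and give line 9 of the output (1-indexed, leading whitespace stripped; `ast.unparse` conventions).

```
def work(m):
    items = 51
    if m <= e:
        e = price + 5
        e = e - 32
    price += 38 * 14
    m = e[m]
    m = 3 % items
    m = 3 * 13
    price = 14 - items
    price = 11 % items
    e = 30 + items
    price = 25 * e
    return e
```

Transformed code:
def work(m):
    if m <= e:
        e = price + 5
        e = e - 32
    price = price + 38 * 14
    m = e[m]
    m = 3 % 51
    m = 3 * 13
    price = 14 - 51
    price = 11 % 51
    e = 30 + 51
    price = 25 * e
    return e

price = 14 - 51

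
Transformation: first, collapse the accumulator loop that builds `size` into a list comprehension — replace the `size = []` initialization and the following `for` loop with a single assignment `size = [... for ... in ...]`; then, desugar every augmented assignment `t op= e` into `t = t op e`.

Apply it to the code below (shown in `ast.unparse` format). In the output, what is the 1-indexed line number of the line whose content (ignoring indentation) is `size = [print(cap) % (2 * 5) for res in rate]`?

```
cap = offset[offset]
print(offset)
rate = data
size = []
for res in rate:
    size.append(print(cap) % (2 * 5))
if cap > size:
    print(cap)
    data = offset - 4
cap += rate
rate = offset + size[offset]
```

4

Transformed code:
cap = offset[offset]
print(offset)
rate = data
size = [print(cap) % (2 * 5) for res in rate]
if cap > size:
    print(cap)
    data = offset - 4
cap = cap + rate
rate = offset + size[offset]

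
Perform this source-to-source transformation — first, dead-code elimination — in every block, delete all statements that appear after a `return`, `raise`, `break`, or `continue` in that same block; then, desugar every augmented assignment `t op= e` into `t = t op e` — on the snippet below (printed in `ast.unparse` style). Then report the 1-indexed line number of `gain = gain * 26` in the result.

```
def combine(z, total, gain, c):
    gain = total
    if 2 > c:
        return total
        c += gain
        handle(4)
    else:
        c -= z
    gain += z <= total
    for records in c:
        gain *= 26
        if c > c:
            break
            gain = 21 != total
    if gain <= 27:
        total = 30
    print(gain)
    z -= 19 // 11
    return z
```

Transformed code:
def combine(z, total, gain, c):
    gain = total
    if 2 > c:
        return total
    else:
        c = c - z
    gain = gain + (z <= total)
    for records in c:
        gain = gain * 26
        if c > c:
            break
    if gain <= 27:
        total = 30
    print(gain)
    z = z - 19 // 11
    return z

9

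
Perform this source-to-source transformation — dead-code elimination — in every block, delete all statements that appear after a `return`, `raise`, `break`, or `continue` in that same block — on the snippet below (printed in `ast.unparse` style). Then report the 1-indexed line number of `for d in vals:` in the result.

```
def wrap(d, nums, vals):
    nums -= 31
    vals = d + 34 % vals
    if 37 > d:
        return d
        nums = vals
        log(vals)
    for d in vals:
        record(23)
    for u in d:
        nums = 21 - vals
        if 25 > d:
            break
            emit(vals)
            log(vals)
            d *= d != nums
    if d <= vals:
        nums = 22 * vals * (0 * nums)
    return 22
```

6

Transformed code:
def wrap(d, nums, vals):
    nums -= 31
    vals = d + 34 % vals
    if 37 > d:
        return d
    for d in vals:
        record(23)
    for u in d:
        nums = 21 - vals
        if 25 > d:
            break
    if d <= vals:
        nums = 22 * vals * (0 * nums)
    return 22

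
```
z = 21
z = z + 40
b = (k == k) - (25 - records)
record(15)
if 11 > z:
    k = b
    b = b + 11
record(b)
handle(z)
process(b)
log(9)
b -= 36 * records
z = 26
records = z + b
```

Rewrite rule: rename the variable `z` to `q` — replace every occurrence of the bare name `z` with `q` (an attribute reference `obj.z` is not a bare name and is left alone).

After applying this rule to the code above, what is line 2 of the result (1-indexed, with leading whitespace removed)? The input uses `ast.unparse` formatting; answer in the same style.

q = q + 40

Transformed code:
q = 21
q = q + 40
b = (k == k) - (25 - records)
record(15)
if 11 > q:
    k = b
    b = b + 11
record(b)
handle(q)
process(b)
log(9)
b -= 36 * records
q = 26
records = q + b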